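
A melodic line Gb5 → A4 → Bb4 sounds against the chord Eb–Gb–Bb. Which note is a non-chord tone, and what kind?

A4 is an appoggiatura.

The harmony at that moment is Eb minor triad (Eb, Gb, Bb); A4 is not a chord tone.
It is approached by leap down from Gb5 and left by step up to Bb4.
Leap in, step out — an appoggiatura.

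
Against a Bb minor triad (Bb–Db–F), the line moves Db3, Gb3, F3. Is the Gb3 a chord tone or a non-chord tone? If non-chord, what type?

Non-chord tone — an appoggiatura.

The harmony at that moment is Bb minor triad (Bb, Db, F); Gb3 is not a chord tone.
It is approached by leap up from Db3 and left by step down to F3.
Leap in, step out — an appoggiatura.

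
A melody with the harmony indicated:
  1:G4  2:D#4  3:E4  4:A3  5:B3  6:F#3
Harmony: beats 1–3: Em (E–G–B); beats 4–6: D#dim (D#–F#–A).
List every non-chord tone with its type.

D#4 (beat 2) — appoggiatura; B3 (beat 5) — escape tone.

The harmony at that moment is E minor triad (E, G, B); D#4 is not a chord tone.
It is approached by leap down from G4 and left by step up to E4.
Leap in, step out — an appoggiatura.
The harmony at that moment is D# diminished triad (D#, F#, A); B3 is not a chord tone.
It is approached by step up from A3 and left by leap down to F#3.
Step in, leap out — an escape tone.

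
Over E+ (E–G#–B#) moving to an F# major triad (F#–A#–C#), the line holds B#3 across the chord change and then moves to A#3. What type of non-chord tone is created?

The harmony at that moment is F# major triad (F#, A#, C#); B#3 is not a chord tone.
It is held over (the same pitch as the preceding B#3) and left by step down to A#3.
Held over from the previous chord and resolving down by step — a suspension.

B#3 is a suspension.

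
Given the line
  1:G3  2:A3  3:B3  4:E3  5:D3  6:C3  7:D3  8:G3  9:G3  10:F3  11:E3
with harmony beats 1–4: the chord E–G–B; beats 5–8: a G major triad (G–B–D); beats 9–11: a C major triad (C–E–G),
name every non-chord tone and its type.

A3 (beat 2) — passing tone; C3 (beat 6) — neighbor tone; F3 (beat 10) — passing tone.

The harmony at that moment is E minor triad (E, G, B); A3 is not a chord tone.
It is approached by step up from G3 and left by step up to B3.
Step in, step out in the same direction — a passing tone.
The harmony at that moment is G major triad (G, B, D); C3 is not a chord tone.
It is approached by step down from D3 and left by step up to D3.
Step away and step back to the same note — a neighbor tone (lower neighbor).
The harmony at that moment is C major triad (C, E, G); F3 is not a chord tone.
It is approached by step down from G3 and left by step down to E3.
Step in, step out in the same direction — a passing tone.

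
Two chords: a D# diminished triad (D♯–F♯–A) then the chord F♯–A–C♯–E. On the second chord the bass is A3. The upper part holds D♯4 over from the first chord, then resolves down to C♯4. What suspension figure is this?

4–3 suspension.

At the second chord the bass is A3. The suspended D♯4 lies a fourth above the bass; after resolving down by step to C♯4, the interval above the bass becomes a third.
Suspension figures are named by those two intervals: 4–3.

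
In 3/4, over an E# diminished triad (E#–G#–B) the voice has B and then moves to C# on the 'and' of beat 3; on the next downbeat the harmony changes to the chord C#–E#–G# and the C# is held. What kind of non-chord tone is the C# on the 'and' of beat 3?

Anticipation.

The harmony at that moment is E# diminished triad (E#, G#, B); C# is not a chord tone.
It is approached by step up from B and then sustained as the same pitch into the next harmony.
Arriving early and becoming a chord tone when the harmony changes — an anticipation.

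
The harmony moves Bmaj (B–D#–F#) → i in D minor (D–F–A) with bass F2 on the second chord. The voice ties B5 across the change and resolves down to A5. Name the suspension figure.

4–3 suspension.

At the second chord the bass is F2. The suspended B5 lies a fourth above the bass; after resolving down by step to A5, the interval above the bass becomes a third.
Suspension figures are named by those two intervals: 4–3.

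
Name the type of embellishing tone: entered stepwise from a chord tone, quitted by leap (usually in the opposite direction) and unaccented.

Escape tone.

Approach: by step. Departure: by leap. Metric position: weak.
Step in, leap out, from a weak position — an escape tone (échappée). (It is the mirror image of the appoggiatura, which leaps in and steps out on a strong beat.)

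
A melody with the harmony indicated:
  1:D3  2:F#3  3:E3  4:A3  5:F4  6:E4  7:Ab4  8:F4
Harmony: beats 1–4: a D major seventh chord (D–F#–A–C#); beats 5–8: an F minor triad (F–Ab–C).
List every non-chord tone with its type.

E3 (beat 3) — escape tone; E4 (beat 6) — escape tone.

The harmony at that moment is D major seventh chord (D, F#, A, C#); E3 is not a chord tone.
It is approached by step down from F#3 and left by leap up to A3.
Step in, leap out — an escape tone.
The harmony at that moment is F minor triad (F, Ab, C); E4 is not a chord tone.
It is approached by step down from F4 and left by leap up to Ab4.
Step in, leap out — an escape tone.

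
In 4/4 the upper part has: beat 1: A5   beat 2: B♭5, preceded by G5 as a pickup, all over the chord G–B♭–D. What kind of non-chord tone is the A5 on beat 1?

Passing tone.

The harmony at that moment is G minor triad (G, B♭, D); A5 is not a chord tone.
It is approached by step up from G5 and left by step up to B♭5.
Step in, step out in the same direction — a passing tone.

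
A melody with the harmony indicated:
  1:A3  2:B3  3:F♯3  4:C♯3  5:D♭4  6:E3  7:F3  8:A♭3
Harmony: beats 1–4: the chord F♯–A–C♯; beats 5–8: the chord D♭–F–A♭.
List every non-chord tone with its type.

The harmony at that moment is F♯ minor triad (F♯, A, C♯); B3 is not a chord tone.
It is approached by step up from A3 and left by leap down to F♯3.
Step in, leap out — an escape tone.
The harmony at that moment is D♭ major triad (D♭, F, A♭); E3 is not a chord tone.
It is approached by leap down from D♭4 and left by step up to F3.
Leap in, step out — an appoggiatura.

B3 (beat 2) — escape tone; E3 (beat 6) — appoggiatura.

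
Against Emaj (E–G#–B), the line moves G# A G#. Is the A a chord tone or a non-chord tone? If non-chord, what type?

The harmony at that moment is E major triad (E, G#, B); A is not a chord tone.
It is approached by step up from G# and left by step down to G#.
Step away and step back to the same note — a neighbor tone (upper neighbor).

Non-chord tone — a neighbor tone.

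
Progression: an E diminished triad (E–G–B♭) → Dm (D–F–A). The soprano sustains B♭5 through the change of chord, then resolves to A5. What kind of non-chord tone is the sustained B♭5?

B♭5 is a suspension.

The harmony at that moment is D minor triad (D, F, A); B♭5 is not a chord tone.
It is held over (the same pitch as the preceding B♭5) and left by step down to A5.
Held over from the previous chord and resolving down by step — a suspension.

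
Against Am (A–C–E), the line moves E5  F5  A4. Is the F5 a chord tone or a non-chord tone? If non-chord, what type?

Non-chord tone — an escape tone.

The harmony at that moment is A minor triad (A, C, E); F5 is not a chord tone.
It is approached by step up from E5 and left by leap down to A4.
Step in, leap out — an escape tone.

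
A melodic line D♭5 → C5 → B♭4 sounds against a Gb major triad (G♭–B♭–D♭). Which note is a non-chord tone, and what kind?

The harmony at that moment is G♭ major triad (G♭, B♭, D♭); C5 is not a chord tone.
It is approached by step down from D♭5 and left by step down to B♭4.
Step in, step out in the same direction — a passing tone.

C5 is a passing tone.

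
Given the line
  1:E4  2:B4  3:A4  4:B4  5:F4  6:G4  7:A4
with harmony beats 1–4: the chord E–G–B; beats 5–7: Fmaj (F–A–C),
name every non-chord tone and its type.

A4 (beat 3) — neighbor tone; G4 (beat 6) — passing tone.

The harmony at that moment is E minor triad (E, G, B); A4 is not a chord tone.
It is approached by step down from B4 and left by step up to B4.
Step away and step back to the same note — a neighbor tone (lower neighbor).
The harmony at that moment is F major triad (F, A, C); G4 is not a chord tone.
It is approached by step up from F4 and left by step up to A4.
Step in, step out in the same direction — a passing tone.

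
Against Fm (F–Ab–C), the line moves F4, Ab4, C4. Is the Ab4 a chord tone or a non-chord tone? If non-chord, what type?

Chord tone (the third of F minor triad).

F minor triad contains F, Ab, C; Ab is the third, so it is a chord tone.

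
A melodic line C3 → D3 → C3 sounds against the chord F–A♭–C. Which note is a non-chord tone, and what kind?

The harmony at that moment is F minor triad (F, A♭, C); D3 is not a chord tone.
It is approached by step up from C3 and left by step down to C3.
Step away and step back to the same note — a neighbor tone (upper neighbor).

D3 is a neighbor tone.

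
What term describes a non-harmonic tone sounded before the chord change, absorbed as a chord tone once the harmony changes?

Approach: ahead of the chord change (typically by step), so it is dissonant against the current harmony. Departure: none — the same pitch is restated or held and is a chord tone of the new harmony.
Dissonant first, consonant once the harmony catches up: the note simply arrives early — an anticipation. (The reverse timing, consonant first and dissonant after the change, would be a suspension or retardation.)

Anticipation.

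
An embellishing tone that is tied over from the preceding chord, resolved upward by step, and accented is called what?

Approach: by preparation — the pitch is first a chord tone, then held (tied or repeated) while the harmony changes under it. Departure: up by step. Metric position: strong.
A prepared dissonance that resolves upward by step — a retardation. (The same figure resolving downward would be a suspension.)

Retardation.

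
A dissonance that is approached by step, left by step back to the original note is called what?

Approach: by step. Departure: by step in the opposite direction, back to the starting pitch.
Stepwise on both sides but reversing to return to the same chord tone — a neighbor tone. (Had it continued onward in the same direction it would be a passing tone instead.)

Neighbor tone.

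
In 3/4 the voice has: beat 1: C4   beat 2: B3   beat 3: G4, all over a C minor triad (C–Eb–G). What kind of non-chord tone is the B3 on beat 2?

The harmony at that moment is C minor triad (C, Eb, G); B3 is not a chord tone.
It is approached by step down from C4 and left by leap up to G4.
Step in, leap out, on a weak beat — an escape tone.

Escape tone.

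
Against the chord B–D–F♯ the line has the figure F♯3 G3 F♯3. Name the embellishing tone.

The harmony at that moment is B minor triad (B, D, F♯); G3 is not a chord tone.
It is approached by step up from F♯3 and left by step down to F♯3.
Step away and step back to the same note — a neighbor tone (upper neighbor).

G3 is a neighbor tone.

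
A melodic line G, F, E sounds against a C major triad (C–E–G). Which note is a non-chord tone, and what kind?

F is a passing tone.

The harmony at that moment is C major triad (C, E, G); F is not a chord tone.
It is approached by step down from G and left by step down to E.
Step in, step out in the same direction — a passing tone.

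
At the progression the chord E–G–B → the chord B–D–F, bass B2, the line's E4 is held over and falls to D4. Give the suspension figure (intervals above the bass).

4–3 suspension.

At the second chord the bass is B2. The suspended E4 lies a fourth above the bass; after resolving down by step to D4, the interval above the bass becomes a third.
Suspension figures are named by those two intervals: 4–3.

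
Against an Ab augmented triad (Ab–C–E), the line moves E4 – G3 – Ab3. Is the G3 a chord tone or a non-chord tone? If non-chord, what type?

Non-chord tone — an appoggiatura.

The harmony at that moment is Ab augmented triad (Ab, C, E); G3 is not a chord tone.
It is approached by leap down from E4 and left by step up to Ab3.
Leap in, step out — an appoggiatura.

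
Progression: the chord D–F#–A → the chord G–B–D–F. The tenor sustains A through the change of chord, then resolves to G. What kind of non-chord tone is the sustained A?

The harmony at that moment is G dominant seventh chord (G, B, D, F); A is not a chord tone.
It is held over (the same pitch as the preceding A) and left by step down to G.
Held over from the previous chord and resolving down by step — a suspension.

A is a suspension.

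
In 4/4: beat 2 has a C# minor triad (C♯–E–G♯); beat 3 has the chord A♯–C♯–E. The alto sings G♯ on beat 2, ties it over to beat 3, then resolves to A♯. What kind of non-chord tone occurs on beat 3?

The harmony at that moment is A♯ diminished triad (A♯, C♯, E); G♯ is not a chord tone.
It is held over (the same pitch as the preceding G♯) and left by step up to A♯.
Held over from the previous chord and resolving up by step — a retardation.

Retardation.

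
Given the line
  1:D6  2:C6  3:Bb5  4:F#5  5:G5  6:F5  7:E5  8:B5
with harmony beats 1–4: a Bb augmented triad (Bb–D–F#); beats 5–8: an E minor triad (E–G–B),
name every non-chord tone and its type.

The harmony at that moment is Bb augmented triad (Bb, D, F#); C6 is not a chord tone.
It is approached by step down from D6 and left by step down to Bb5.
Step in, step out in the same direction — a passing tone.
The harmony at that moment is E minor triad (E, G, B); F5 is not a chord tone.
It is approached by step down from G5 and left by step down to E5.
Step in, step out in the same direction — a passing tone.

C6 (beat 2) — passing tone; F5 (beat 6) — passing tone.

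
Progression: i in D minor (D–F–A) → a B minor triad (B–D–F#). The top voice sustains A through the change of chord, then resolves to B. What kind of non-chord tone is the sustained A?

The harmony at that moment is B minor triad (B, D, F#); A is not a chord tone.
It is held over (the same pitch as the preceding A) and left by step up to B.
Held over from the previous chord and resolving up by step — a retardation.

A is a retardation.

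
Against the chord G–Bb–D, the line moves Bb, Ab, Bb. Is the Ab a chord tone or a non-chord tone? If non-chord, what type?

The harmony at that moment is G minor triad (G, Bb, D); Ab is not a chord tone.
It is approached by step down from Bb and left by step up to Bb.
Step away and step back to the same note — a neighbor tone (lower neighbor).

Non-chord tone — a neighbor tone.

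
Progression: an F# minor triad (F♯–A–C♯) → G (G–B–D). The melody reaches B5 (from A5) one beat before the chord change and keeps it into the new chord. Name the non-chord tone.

B5 is an anticipation.

The harmony at that moment is F♯ minor triad (F♯, A, C♯); B5 is not a chord tone.
It is approached by step up from A5 and then sustained as the same pitch into the next harmony.
Arriving early and becoming a chord tone when the harmony changes — an anticipation.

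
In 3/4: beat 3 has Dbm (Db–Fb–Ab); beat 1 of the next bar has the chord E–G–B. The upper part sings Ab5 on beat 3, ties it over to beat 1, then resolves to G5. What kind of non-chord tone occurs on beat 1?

The harmony at that moment is E minor triad (E, G, B); Ab5 is not a chord tone.
It is held over (the same pitch as the preceding Ab5) and left by step down to G5.
Held over from the previous chord and resolving down by step — a suspension.

Suspension.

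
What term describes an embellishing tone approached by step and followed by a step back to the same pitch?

Approach: by step. Departure: by step in the opposite direction, back to the starting pitch.
Stepwise on both sides but reversing to return to the same chord tone — a neighbor tone. (Had it continued onward in the same direction it would be a passing tone instead.)

Neighbor tone.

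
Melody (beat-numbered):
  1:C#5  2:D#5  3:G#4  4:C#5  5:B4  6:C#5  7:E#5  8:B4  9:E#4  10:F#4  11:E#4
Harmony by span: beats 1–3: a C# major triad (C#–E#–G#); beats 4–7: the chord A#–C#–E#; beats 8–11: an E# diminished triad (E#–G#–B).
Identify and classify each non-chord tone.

The harmony at that moment is C# major triad (C#, E#, G#); D#5 is not a chord tone.
It is approached by step up from C#5 and left by leap down to G#4.
Step in, leap out — an escape tone.
The harmony at that moment is A# minor triad (A#, C#, E#); B4 is not a chord tone.
It is approached by step down from C#5 and left by step up to C#5.
Step away and step back to the same note — a neighbor tone (lower neighbor).
The harmony at that moment is E# diminished triad (E#, G#, B); F#4 is not a chord tone.
It is approached by step up from E#4 and left by step down to E#4.
Step away and step back to the same note — a neighbor tone (upper neighbor).

D#5 (beat 2) — escape tone; B4 (beat 5) — neighbor tone; F#4 (beat 10) — neighbor tone.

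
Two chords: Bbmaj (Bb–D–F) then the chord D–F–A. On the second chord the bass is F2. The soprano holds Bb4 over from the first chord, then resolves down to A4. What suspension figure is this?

4–3 suspension.

At the second chord the bass is F2. The suspended Bb4 lies a fourth above the bass; after resolving down by step to A4, the interval above the bass becomes a third.
Suspension figures are named by those two intervals: 4–3.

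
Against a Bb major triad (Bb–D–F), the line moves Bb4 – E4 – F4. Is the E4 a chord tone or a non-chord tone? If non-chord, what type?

The harmony at that moment is Bb major triad (Bb, D, F); E4 is not a chord tone.
It is approached by leap down from Bb4 and left by step up to F4.
Leap in, step out — an appoggiatura.

Non-chord tone — an appoggiatura.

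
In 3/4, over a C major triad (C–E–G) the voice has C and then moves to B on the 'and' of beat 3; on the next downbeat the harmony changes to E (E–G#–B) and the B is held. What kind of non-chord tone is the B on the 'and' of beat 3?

The harmony at that moment is C major triad (C, E, G); B is not a chord tone.
It is approached by step down from C and then sustained as the same pitch into the next harmony.
Arriving early and becoming a chord tone when the harmony changes — an anticipation.

Anticipation.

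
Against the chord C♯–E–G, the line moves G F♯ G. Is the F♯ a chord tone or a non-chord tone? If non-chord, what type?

Non-chord tone — a neighbor tone.

The harmony at that moment is C♯ diminished triad (C♯, E, G); F♯ is not a chord tone.
It is approached by step down from G and left by step up to G.
Step away and step back to the same note — a neighbor tone (lower neighbor).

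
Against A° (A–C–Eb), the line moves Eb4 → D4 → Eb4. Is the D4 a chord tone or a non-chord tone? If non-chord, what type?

Non-chord tone — a neighbor tone.

The harmony at that moment is A diminished triad (A, C, Eb); D4 is not a chord tone.
It is approached by step down from Eb4 and left by step up to Eb4.
Step away and step back to the same note — a neighbor tone (lower neighbor).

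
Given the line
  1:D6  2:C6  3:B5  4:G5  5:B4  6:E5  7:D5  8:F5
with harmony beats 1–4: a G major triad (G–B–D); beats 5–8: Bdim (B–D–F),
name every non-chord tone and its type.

The harmony at that moment is G major triad (G, B, D); C6 is not a chord tone.
It is approached by step down from D6 and left by step down to B5.
Step in, step out in the same direction — a passing tone.
The harmony at that moment is B diminished triad (B, D, F); E5 is not a chord tone.
It is approached by leap up from B4 and left by step down to D5.
Leap in, step out — an appoggiatura.

C6 (beat 2) — passing tone; E5 (beat 6) — appoggiatura.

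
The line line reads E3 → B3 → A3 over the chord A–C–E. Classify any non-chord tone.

B3 is an appoggiatura.

The harmony at that moment is A minor triad (A, C, E); B3 is not a chord tone.
It is approached by leap up from E3 and left by step down to A3.
Leap in, step out — an appoggiatura.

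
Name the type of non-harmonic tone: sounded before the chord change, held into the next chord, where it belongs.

Approach: ahead of the chord change (typically by step), so it is dissonant against the current harmony. Departure: none — the same pitch is restated or held and is a chord tone of the new harmony.
Dissonant first, consonant once the harmony catches up: the note simply arrives early — an anticipation. (The reverse timing, consonant first and dissonant after the change, would be a suspension or retardation.)

Anticipation.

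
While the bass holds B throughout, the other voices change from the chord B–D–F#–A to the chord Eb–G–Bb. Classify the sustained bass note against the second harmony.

The harmony at that moment is Eb major triad (Eb, G, Bb); B is not a chord tone.
It is held over (the same pitch as the preceding B) and then sustained as the same pitch into the next harmony.
Sustained through a change of harmony — a pedal tone.

Pedal tone (pedal point).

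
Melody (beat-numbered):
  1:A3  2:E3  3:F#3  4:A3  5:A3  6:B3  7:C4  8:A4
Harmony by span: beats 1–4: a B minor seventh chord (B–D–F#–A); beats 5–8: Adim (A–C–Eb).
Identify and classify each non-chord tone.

E3 (beat 2) — appoggiatura; B3 (beat 6) — passing tone.

The harmony at that moment is B minor seventh chord (B, D, F#, A); E3 is not a chord tone.
It is approached by leap down from A3 and left by step up to F#3.
Leap in, step out — an appoggiatura.
The harmony at that moment is A diminished triad (A, C, Eb); B3 is not a chord tone.
It is approached by step up from A3 and left by step up to C4.
Step in, step out in the same direction — a passing tone.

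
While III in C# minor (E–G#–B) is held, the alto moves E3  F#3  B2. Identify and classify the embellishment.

F#3 is an escape tone.

The harmony at that moment is E major triad (E, G#, B); F#3 is not a chord tone.
It is approached by step up from E3 and left by leap down to B2.
Step in, leap out — an escape tone.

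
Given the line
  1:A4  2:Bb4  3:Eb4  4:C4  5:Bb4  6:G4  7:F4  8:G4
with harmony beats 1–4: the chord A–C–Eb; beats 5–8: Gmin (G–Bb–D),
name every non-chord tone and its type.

Bb4 (beat 2) — escape tone; F4 (beat 7) — neighbor tone.

The harmony at that moment is A diminished triad (A, C, Eb); Bb4 is not a chord tone.
It is approached by step up from A4 and left by leap down to Eb4.
Step in, leap out — an escape tone.
The harmony at that moment is G minor triad (G, Bb, D); F4 is not a chord tone.
It is approached by step down from G4 and left by step up to G4.
Step away and step back to the same note — a neighbor tone (lower neighbor).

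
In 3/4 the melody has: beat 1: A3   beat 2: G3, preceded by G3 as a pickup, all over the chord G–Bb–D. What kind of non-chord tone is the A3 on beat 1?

The harmony at that moment is G minor triad (G, Bb, D); A3 is not a chord tone.
It is approached by step up from G3 and left by step down to G3.
Step away and step back to the same note — a neighbor tone (upper neighbor).

Upper neighbor tone.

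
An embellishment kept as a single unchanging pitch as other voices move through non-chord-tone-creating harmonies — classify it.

Approach: none. Departure: none — a single pitch is sustained while the chords change around it, passing through harmonies that do not contain it.
No melodic motion at all; the dissonance is created entirely by the moving harmonies against the stationary note — a pedal tone (pedal point).

Pedal tone.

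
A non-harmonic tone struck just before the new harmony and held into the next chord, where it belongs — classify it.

Approach: ahead of the chord change (typically by step), so it is dissonant against the current harmony. Departure: none — the same pitch is restated or held and is a chord tone of the new harmony.
Dissonant first, consonant once the harmony catches up: the note simply arrives early — an anticipation. (The reverse timing, consonant first and dissonant after the change, would be a suspension or retardation.)

Anticipation.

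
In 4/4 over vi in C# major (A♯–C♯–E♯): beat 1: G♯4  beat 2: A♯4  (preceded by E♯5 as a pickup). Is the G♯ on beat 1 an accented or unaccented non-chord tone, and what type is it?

Accented appoggiatura.

The harmony at that moment is A♯ minor triad (A♯, C♯, E♯); G♯4 is not a chord tone.
It is approached by leap down from E♯5 and left by step up to A♯4.
Leap in, step out — an appoggiatura.
It falls on the downbeat, so it is accented.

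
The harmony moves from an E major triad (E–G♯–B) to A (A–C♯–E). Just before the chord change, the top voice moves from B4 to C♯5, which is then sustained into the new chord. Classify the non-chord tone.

The harmony at that moment is E major triad (E, G♯, B); C♯5 is not a chord tone.
It is approached by step up from B4 and then sustained as the same pitch into the next harmony.
Arriving early and becoming a chord tone when the harmony changes — an anticipation.

C♯5 is an anticipation.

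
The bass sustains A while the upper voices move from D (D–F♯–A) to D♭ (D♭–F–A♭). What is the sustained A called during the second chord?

The harmony at that moment is D♭ major triad (D♭, F, A♭); A is not a chord tone.
It is held over (the same pitch as the preceding A) and then sustained as the same pitch into the next harmony.
Sustained through a change of harmony — a pedal tone.

Pedal tone (pedal point).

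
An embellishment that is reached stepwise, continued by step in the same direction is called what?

Approach: by step. Departure: by step, continuing in the same direction.
Stepwise on both sides with no change of direction means the note fills in the space between two different chord tones — a passing tone. (Had it turned back to its starting note it would be a neighbor tone instead.)

Passing tone.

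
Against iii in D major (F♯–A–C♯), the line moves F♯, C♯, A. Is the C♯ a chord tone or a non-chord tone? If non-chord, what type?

Chord tone (the fifth of F# minor triad).

F# minor triad contains F♯, A, C♯; C♯ is the fifth, so it is a chord tone.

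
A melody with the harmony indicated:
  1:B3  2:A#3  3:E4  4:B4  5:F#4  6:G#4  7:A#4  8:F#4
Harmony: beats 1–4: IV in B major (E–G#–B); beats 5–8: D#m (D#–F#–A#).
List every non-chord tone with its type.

The harmony at that moment is E major triad (E, G#, B); A#3 is not a chord tone.
It is approached by step down from B3 and left by leap up to E4.
Step in, leap out — an escape tone.
The harmony at that moment is D# minor triad (D#, F#, A#); G#4 is not a chord tone.
It is approached by step up from F#4 and left by step up to A#4.
Step in, step out in the same direction — a passing tone.

A#3 (beat 2) — escape tone; G#4 (beat 6) — passing tone.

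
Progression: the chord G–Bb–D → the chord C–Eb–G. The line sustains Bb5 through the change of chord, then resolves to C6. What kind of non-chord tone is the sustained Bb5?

Bb5 is a retardation.

The harmony at that moment is C minor triad (C, Eb, G); Bb5 is not a chord tone.
It is held over (the same pitch as the preceding Bb5) and left by step up to C6.
Held over from the previous chord and resolving up by step — a retardation.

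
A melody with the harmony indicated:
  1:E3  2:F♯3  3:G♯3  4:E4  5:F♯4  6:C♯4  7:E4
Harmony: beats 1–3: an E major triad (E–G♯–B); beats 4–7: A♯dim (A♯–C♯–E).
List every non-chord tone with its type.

F♯3 (beat 2) — passing tone; F♯4 (beat 5) — escape tone.

The harmony at that moment is E major triad (E, G♯, B); F♯3 is not a chord tone.
It is approached by step up from E3 and left by step up to G♯3.
Step in, step out in the same direction — a passing tone.
The harmony at that moment is A♯ diminished triad (A♯, C♯, E); F♯4 is not a chord tone.
It is approached by step up from E4 and left by leap down to C♯4.
Step in, leap out — an escape tone.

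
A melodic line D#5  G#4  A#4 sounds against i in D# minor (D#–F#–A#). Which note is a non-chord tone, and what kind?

The harmony at that moment is D# minor triad (D#, F#, A#); G#4 is not a chord tone.
It is approached by leap down from D#5 and left by step up to A#4.
Leap in, step out — an appoggiatura.

G#4 is an appoggiatura.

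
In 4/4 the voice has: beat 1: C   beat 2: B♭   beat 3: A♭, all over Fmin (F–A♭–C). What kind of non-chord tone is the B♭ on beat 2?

The harmony at that moment is F minor triad (F, A♭, C); B♭ is not a chord tone.
It is approached by step down from C and left by step down to A♭.
Step in, step out in the same direction — a passing tone.

Passing tone.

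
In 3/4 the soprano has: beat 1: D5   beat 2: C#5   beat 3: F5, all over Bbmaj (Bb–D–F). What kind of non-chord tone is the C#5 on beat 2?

Escape tone.

The harmony at that moment is Bb major triad (Bb, D, F); C#5 is not a chord tone.
It is approached by step down from D5 and left by leap up to F5.
Step in, leap out, on a weak beat — an escape tone.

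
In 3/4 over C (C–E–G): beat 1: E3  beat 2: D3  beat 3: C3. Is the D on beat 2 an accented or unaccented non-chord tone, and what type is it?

The harmony at that moment is C major triad (C, E, G); D3 is not a chord tone.
It is approached by step down from E3 and left by step down to C3.
Step in, step out in the same direction — a passing tone.
It falls on a weak beat, so it is unaccented.

Unaccented passing tone.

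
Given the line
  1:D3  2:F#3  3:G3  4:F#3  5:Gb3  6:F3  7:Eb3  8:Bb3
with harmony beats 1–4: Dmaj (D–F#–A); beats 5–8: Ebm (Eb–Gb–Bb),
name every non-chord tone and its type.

G3 (beat 3) — neighbor tone; F3 (beat 6) — passing tone.

The harmony at that moment is D major triad (D, F#, A); G3 is not a chord tone.
It is approached by step up from F#3 and left by step down to F#3.
Step away and step back to the same note — a neighbor tone (upper neighbor).
The harmony at that moment is Eb minor triad (Eb, Gb, Bb); F3 is not a chord tone.
It is approached by step down from Gb3 and left by step down to Eb3.
Step in, step out in the same direction — a passing tone.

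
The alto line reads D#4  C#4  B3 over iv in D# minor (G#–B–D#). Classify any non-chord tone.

C#4 is a passing tone.

The harmony at that moment is G# minor triad (G#, B, D#); C#4 is not a chord tone.
It is approached by step down from D#4 and left by step down to B3.
Step in, step out in the same direction — a passing tone.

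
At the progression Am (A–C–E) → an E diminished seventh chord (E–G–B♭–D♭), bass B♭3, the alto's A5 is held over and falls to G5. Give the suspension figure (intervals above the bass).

7–6 suspension.

At the second chord the bass is B♭3. The suspended A5 lies a seventh above the bass; after resolving down by step to G5, the interval above the bass becomes a sixth.
Suspension figures are named by those two intervals: 7–6.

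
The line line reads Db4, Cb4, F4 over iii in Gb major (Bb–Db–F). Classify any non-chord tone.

The harmony at that moment is Bb minor triad (Bb, Db, F); Cb4 is not a chord tone.
It is approached by step down from Db4 and left by leap up to F4.
Step in, leap out — an escape tone.

Cb4 is an escape tone.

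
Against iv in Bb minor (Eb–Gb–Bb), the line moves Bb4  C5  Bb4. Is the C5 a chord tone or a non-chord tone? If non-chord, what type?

The harmony at that moment is Eb minor triad (Eb, Gb, Bb); C5 is not a chord tone.
It is approached by step up from Bb4 and left by step down to Bb4.
Step away and step back to the same note — a neighbor tone (upper neighbor).

Non-chord tone — a neighbor tone.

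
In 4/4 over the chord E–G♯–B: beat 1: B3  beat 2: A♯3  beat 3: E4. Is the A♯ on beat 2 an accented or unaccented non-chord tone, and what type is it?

Unaccented escape tone.

The harmony at that moment is E major triad (E, G♯, B); A♯3 is not a chord tone.
It is approached by step down from B3 and left by leap up to E4.
Step in, leap out — an escape tone.
It falls on a weak beat, so it is unaccented.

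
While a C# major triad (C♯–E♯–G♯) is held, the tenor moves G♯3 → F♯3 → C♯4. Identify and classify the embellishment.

F♯3 is an escape tone.

The harmony at that moment is C♯ major triad (C♯, E♯, G♯); F♯3 is not a chord tone.
It is approached by step down from G♯3 and left by leap up to C♯4.
Step in, leap out — an escape tone.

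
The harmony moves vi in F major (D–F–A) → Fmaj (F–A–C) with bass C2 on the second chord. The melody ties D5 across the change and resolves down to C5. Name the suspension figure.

At the second chord the bass is C2. The suspended D5 lies a ninth above the bass; after resolving down by step to C5, the interval above the bass becomes an octave.
Suspension figures are named by those two intervals: 9–8.

9–8 suspension.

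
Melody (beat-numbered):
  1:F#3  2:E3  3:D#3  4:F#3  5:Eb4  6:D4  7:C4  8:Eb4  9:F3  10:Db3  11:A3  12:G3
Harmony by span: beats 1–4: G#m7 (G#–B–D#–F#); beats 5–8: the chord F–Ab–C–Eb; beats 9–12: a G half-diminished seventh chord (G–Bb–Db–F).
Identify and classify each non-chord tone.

The harmony at that moment is G# minor seventh chord (G#, B, D#, F#); E3 is not a chord tone.
It is approached by step down from F#3 and left by step down to D#3.
Step in, step out in the same direction — a passing tone.
The harmony at that moment is F minor seventh chord (F, Ab, C, Eb); D4 is not a chord tone.
It is approached by step down from Eb4 and left by step down to C4.
Step in, step out in the same direction — a passing tone.
The harmony at that moment is G half-diminished seventh chord (G, Bb, Db, F); A3 is not a chord tone.
It is approached by leap up from Db3 and left by step down to G3.
Leap in, step out — an appoggiatura.

E3 (beat 2) — passing tone; D4 (beat 6) — passing tone; A3 (beat 11) — appoggiatura.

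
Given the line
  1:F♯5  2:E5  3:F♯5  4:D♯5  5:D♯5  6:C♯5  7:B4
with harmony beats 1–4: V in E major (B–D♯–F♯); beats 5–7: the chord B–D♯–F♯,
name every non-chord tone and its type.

The harmony at that moment is B major triad (B, D♯, F♯); E5 is not a chord tone.
It is approached by step down from F♯5 and left by step up to F♯5.
Step away and step back to the same note — a neighbor tone (lower neighbor).
The harmony at that moment is B major triad (B, D♯, F♯); C♯5 is not a chord tone.
It is approached by step down from D♯5 and left by step down to B4.
Step in, step out in the same direction — a passing tone.

E5 (beat 2) — neighbor tone; C♯5 (beat 6) — passing tone.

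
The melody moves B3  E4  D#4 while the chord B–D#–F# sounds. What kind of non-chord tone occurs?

The harmony at that moment is B major triad (B, D#, F#); E4 is not a chord tone.
It is approached by leap up from B3 and left by step down to D#4.
Leap in, step out — an appoggiatura.

E4 is an appoggiatura.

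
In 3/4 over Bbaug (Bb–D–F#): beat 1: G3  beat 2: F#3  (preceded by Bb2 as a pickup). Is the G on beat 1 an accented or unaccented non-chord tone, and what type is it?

The harmony at that moment is Bb augmented triad (Bb, D, F#); G3 is not a chord tone.
It is approached by leap up from Bb2 and left by step down to F#3.
Leap in, step out — an appoggiatura.
It falls on the downbeat, so it is accented.

Accented appoggiatura.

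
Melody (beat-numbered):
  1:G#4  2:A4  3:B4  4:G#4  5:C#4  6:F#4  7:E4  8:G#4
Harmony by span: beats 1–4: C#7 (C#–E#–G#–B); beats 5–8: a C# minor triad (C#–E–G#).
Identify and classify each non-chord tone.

The harmony at that moment is C# dominant seventh chord (C#, E#, G#, B); A4 is not a chord tone.
It is approached by step up from G#4 and left by step up to B4.
Step in, step out in the same direction — a passing tone.
The harmony at that moment is C# minor triad (C#, E, G#); F#4 is not a chord tone.
It is approached by leap up from C#4 and left by step down to E4.
Leap in, step out — an appoggiatura.

A4 (beat 2) — passing tone; F#4 (beat 6) — appoggiatura.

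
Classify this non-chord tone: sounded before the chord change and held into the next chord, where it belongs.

Approach: ahead of the chord change (typically by step), so it is dissonant against the current harmony. Departure: none — the same pitch is restated or held and is a chord tone of the new harmony.
Dissonant first, consonant once the harmony catches up: the note simply arrives early — an anticipation. (The reverse timing, consonant first and dissonant after the change, would be a suspension or retardation.)

Anticipation.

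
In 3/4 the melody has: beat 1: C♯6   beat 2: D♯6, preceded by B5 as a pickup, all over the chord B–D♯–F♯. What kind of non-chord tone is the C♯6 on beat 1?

Passing tone.

The harmony at that moment is B major triad (B, D♯, F♯); C♯6 is not a chord tone.
It is approached by step up from B5 and left by step up to D♯6.
Step in, step out in the same direction — a passing tone.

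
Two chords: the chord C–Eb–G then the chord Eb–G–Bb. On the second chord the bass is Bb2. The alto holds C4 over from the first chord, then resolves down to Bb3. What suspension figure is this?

9–8 suspension.

At the second chord the bass is Bb2. The suspended C4 lies a ninth above the bass; after resolving down by step to Bb3, the interval above the bass becomes an octave.
Suspension figures are named by those two intervals: 9–8.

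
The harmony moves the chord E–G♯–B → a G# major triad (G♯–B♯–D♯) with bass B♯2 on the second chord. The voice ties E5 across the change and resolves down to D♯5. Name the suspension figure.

At the second chord the bass is B♯2. The suspended E5 lies a fourth above the bass; after resolving down by step to D♯5, the interval above the bass becomes a third.
Suspension figures are named by those two intervals: 4–3.

4–3 suspension.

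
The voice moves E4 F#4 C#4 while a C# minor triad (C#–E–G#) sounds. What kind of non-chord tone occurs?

F#4 is an escape tone.

The harmony at that moment is C# minor triad (C#, E, G#); F#4 is not a chord tone.
It is approached by step up from E4 and left by leap down to C#4.
Step in, leap out — an escape tone.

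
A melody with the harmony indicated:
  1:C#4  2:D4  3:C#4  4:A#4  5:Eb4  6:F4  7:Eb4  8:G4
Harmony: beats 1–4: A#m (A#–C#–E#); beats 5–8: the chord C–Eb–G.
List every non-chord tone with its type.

D4 (beat 2) — neighbor tone; F4 (beat 6) — neighbor tone.

The harmony at that moment is A# minor triad (A#, C#, E#); D4 is not a chord tone.
It is approached by step up from C#4 and left by step down to C#4.
Step away and step back to the same note — a neighbor tone (upper neighbor).
The harmony at that moment is C minor triad (C, Eb, G); F4 is not a chord tone.
It is approached by step up from Eb4 and left by step down to Eb4.
Step away and step back to the same note — a neighbor tone (upper neighbor).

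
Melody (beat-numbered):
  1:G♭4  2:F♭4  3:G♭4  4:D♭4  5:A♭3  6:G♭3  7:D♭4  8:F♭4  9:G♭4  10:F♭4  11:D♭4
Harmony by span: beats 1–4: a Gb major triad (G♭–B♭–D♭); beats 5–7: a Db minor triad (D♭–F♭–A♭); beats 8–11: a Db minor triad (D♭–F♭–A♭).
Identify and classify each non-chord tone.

F♭4 (beat 2) — neighbor tone; G♭3 (beat 6) — escape tone; G♭4 (beat 9) — neighbor tone.

The harmony at that moment is G♭ major triad (G♭, B♭, D♭); F♭4 is not a chord tone.
It is approached by step down from G♭4 and left by step up to G♭4.
Step away and step back to the same note — a neighbor tone (lower neighbor).
The harmony at that moment is D♭ minor triad (D♭, F♭, A♭); G♭3 is not a chord tone.
It is approached by step down from A♭3 and left by leap up to D♭4.
Step in, leap out — an escape tone.
The harmony at that moment is D♭ minor triad (D♭, F♭, A♭); G♭4 is not a chord tone.
It is approached by step up from F♭4 and left by step down to F♭4.
Step away and step back to the same note — a neighbor tone (upper neighbor).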